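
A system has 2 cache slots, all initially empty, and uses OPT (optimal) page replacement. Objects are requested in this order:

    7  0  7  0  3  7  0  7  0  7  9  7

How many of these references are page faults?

7: miss, frames (7)
0: miss, frames (7 0)
7: hit
0: hit
3: miss, evict 0, frames (7 3)
7: hit
0: miss, evict 3, frames (7 0)
7: hit
0: hit
7: hit
9: miss, evict 0, frames (7 9)
7: hit
Page faults: 5.

5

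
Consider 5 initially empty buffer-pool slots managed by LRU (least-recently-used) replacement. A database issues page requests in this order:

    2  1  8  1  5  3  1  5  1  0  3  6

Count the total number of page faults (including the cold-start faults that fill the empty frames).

2 → fault, frames [2]
1 → fault, frames [2, 1]
8 → fault, frames [2, 1, 8]
1 → hit
5 → fault, frames [2, 8, 1, 5]
3 → fault, frames [2, 8, 1, 5, 3]
1 → hit
5 → hit
1 → hit
0 → fault, evict 2, frames [8, 3, 5, 1, 0]
3 → hit
6 → fault, evict 8, frames [5, 1, 0, 3, 6]
Page faults: 7.

7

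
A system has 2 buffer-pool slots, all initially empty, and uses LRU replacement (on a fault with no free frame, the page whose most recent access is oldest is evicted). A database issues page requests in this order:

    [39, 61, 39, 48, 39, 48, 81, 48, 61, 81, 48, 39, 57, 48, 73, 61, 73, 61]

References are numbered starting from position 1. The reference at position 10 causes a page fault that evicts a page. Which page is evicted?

pos 1: 39 -> fault, frames [39]
pos 2: 61 -> fault, frames [39, 61]
pos 3: 39 -> hit
pos 4: 48 -> fault, evict 61, frames [39, 48]
pos 5: 39 -> hit
pos 6: 48 -> hit
pos 7: 81 -> fault, evict 39, frames [48, 81]
pos 8: 48 -> hit
pos 9: 61 -> fault, evict 81, frames [48, 61]
pos 10: 81 -> fault, evict 48, frames [61, 81]
At position 10, page 48 is evicted.

48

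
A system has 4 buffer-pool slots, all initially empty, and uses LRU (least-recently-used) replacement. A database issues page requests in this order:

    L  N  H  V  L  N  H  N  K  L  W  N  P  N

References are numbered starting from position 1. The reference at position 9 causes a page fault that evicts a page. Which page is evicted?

pos 1: L → miss, frames {L}
pos 2: N → miss, frames {L,N}
pos 3: H → miss, frames {L,N,H}
pos 4: V → miss, frames {L,N,H,V}
pos 5: L → hit
pos 6: N → hit
pos 7: H → hit
pos 8: N → hit
pos 9: K → miss, evict V, frames {L,H,N,K}
At position 9, page V is evicted.

V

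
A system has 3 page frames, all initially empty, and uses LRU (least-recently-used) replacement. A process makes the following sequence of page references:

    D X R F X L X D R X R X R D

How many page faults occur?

7

D -> miss, frames (D)
X -> miss, frames (D X)
R -> miss, frames (D X R)
F -> miss, evict D, frames (X R F)
X -> hit
L -> miss, evict R, frames (F X L)
X -> hit
D -> miss, evict F, frames (L X D)
R -> miss, evict L, frames (X D R)
X -> hit
R -> hit
X -> hit
R -> hit
D -> hit
Page faults: 7.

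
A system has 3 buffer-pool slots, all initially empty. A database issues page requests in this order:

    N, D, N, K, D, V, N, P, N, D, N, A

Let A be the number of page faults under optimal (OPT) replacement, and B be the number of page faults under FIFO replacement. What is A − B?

-2

Under OPT: F F . F . F . F . . . F → 6 faults.
Under FIFO: F F . F . F F F . F . F → 8 faults.
A − B = 6 − 8 = -2.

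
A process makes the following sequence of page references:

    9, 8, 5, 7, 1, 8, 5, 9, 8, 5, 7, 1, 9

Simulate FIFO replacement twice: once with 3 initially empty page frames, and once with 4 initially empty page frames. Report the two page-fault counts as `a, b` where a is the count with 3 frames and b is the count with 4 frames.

10, 11

3 frames: F F F F F F F F . . F F . → 10 faults.
4 frames: F F F F F . . F F F F F F → 11 faults.
11 > 10: adding a frame increased faults — Belady's anomaly.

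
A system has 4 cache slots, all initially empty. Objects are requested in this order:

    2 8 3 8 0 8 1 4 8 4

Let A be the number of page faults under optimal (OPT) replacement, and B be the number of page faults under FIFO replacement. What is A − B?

-1

Under OPT: F F F . F . F F . . → 6 faults.
Under FIFO: F F F . F . F F F . → 7 faults.
A − B = 6 − 7 = -1.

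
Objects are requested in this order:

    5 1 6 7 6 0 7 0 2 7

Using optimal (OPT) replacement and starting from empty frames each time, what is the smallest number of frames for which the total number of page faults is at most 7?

2

f=1: 10 faults
f=2: 6 faults
f=3: 6 faults
f=4: 6 faults
f=5: 6 faults
f=6: 6 faults
Smallest f with faults ≤ 7 is 2.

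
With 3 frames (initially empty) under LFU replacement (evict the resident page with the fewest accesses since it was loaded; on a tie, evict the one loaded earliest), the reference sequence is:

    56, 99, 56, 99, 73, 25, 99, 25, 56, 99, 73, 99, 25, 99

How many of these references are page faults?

56 → miss, frames [56]
99 → miss, frames [56, 99]
56 → hit
99 → hit
73 → miss, frames [56, 99, 73]
25 → miss, evict 73, frames [56, 99, 25]
99 → hit
25 → hit
56 → hit
99 → hit
73 → miss, evict 25, frames [56, 99, 73]
99 → hit
25 → miss, evict 73, frames [56, 99, 25]
99 → hit
Page faults: 6.

6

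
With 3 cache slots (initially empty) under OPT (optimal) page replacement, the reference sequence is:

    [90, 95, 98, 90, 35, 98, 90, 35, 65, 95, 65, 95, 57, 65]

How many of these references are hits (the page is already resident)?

7

90 -> fault, frames [90]
95 -> fault, frames [90, 95]
98 -> fault, frames [90, 95, 98]
90 -> hit
35 -> fault, evict 95, frames [90, 98, 35]
98 -> hit
90 -> hit
35 -> hit
65 -> fault, evict 35, frames [90, 98, 65]
95 -> fault, evict 98, frames [90, 65, 95]
65 -> hit
95 -> hit
57 -> fault, evict 95, frames [90, 65, 57]
65 -> hit
Hits: 7.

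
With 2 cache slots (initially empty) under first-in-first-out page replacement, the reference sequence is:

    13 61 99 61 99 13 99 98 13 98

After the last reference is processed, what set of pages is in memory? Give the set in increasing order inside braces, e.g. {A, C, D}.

{13, 98}

13 → fault, frames {13}
61 → fault, frames {13,61}
99 → fault, evict 13, frames {61,99}
61 → hit
99 → hit
13 → fault, evict 61, frames {99,13}
99 → hit
98 → fault, evict 99, frames {13,98}
13 → hit
98 → hit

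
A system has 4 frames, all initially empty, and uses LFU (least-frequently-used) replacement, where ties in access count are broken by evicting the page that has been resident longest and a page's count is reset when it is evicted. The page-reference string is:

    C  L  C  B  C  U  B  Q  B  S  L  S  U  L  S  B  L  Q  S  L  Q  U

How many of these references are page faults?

13

C: miss, frames (C)
L: miss, frames (C L)
C: hit
B: miss, frames (C L B)
C: hit
U: miss, frames (C L B U)
B: hit
Q: miss, evict L, frames (C B U Q)
B: hit
S: miss, evict U, frames (C B Q S)
L: miss, evict Q, frames (C B S L)
S: hit
U: miss, evict L, frames (C B S U)
L: miss, evict U, frames (C B S L)
S: hit
B: hit
L: hit
Q: miss, evict L, frames (C B S Q)
S: hit
L: miss, evict Q, frames (C B S L)
Q: miss, evict L, frames (C B S Q)
U: miss, evict Q, frames (C B S U)
Page faults: 13.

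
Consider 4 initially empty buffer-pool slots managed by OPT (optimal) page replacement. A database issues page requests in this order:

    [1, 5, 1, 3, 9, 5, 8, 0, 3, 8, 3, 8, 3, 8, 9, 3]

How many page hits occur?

1 → fault, frames [1]
5 → fault, frames [1, 5]
1 → hit
3 → fault, frames [1, 5, 3]
9 → fault, frames [1, 5, 3, 9]
5 → hit
8 → fault, evict 5, frames [1, 3, 9, 8]
0 → fault, evict 1, frames [3, 9, 8, 0]
3 → hit
8 → hit
3 → hit
8 → hit
3 → hit
8 → hit
9 → hit
3 → hit
Hits: 10.

10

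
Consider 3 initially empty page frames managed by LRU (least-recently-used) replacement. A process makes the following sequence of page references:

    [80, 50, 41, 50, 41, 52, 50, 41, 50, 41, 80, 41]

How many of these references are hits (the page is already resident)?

7

80 -> miss, frames (80)
50 -> miss, frames (80 50)
41 -> miss, frames (80 50 41)
50 -> hit
41 -> hit
52 -> miss, evict 80, frames (50 41 52)
50 -> hit
41 -> hit
50 -> hit
41 -> hit
80 -> miss, evict 52, frames (50 41 80)
41 -> hit
Hits: 7.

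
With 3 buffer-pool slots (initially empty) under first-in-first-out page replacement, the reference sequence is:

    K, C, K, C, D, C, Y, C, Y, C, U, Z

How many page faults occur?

6

K -> miss, frames [K]
C -> miss, frames [K, C]
K -> hit
C -> hit
D -> miss, frames [K, C, D]
C -> hit
Y -> miss, evict K, frames [C, D, Y]
C -> hit
Y -> hit
C -> hit
U -> miss, evict C, frames [D, Y, U]
Z -> miss, evict D, frames [Y, U, Z]
Page faults: 6.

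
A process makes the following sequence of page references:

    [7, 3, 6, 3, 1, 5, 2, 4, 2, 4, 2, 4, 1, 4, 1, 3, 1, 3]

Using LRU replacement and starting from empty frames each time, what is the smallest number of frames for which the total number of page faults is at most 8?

f=1: 18 faults
f=2: 9 faults
f=3: 9 faults
f=4: 8 faults
f=5: 7 faults
f=6: 7 faults
f=7: 7 faults
Smallest f with faults ≤ 8 is 4.

4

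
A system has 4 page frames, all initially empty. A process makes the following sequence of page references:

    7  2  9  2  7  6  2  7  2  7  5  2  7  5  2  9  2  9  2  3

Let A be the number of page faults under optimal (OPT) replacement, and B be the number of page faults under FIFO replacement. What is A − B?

-3

Under OPT: F F F . . F . . . . F . . . . . . . . F → 6 faults.
Under FIFO: F F F . . F . . . . F . F . F F . . . F → 9 faults.
A − B = 6 − 9 = -3.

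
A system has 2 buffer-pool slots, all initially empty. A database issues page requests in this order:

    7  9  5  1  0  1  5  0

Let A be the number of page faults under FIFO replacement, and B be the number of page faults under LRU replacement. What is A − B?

Under FIFO: F F F F F . F . → 6 faults.
Under LRU: F F F F F . F F → 7 faults.
A − B = 6 − 7 = -1.

-1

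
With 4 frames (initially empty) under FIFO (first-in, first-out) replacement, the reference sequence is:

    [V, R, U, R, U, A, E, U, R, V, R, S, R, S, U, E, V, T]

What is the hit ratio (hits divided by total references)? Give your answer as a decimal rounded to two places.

V -> miss, frames [V]
R -> miss, frames [V, R]
U -> miss, frames [V, R, U]
R -> hit
U -> hit
A -> miss, frames [V, R, U, A]
E -> miss, evict V, frames [R, U, A, E]
U -> hit
R -> hit
V -> miss, evict R, frames [U, A, E, V]
R -> miss, evict U, frames [A, E, V, R]
S -> miss, evict A, frames [E, V, R, S]
R -> hit
S -> hit
U -> miss, evict E, frames [V, R, S, U]
E -> miss, evict V, frames [R, S, U, E]
V -> miss, evict R, frames [S, U, E, V]
T -> miss, evict S, frames [U, E, V, T]
Hits: 6 of 18 references → 6/18 = 0.3333.

0.33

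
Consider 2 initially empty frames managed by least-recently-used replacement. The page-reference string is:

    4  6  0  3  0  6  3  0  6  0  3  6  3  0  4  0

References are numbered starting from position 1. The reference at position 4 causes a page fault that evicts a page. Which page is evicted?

pos 1: 4 → miss, frames (4)
pos 2: 6 → miss, frames (4 6)
pos 3: 0 → miss, evict 4, frames (6 0)
pos 4: 3 → miss, evict 6, frames (0 3)
At position 4, page 6 is evicted.

6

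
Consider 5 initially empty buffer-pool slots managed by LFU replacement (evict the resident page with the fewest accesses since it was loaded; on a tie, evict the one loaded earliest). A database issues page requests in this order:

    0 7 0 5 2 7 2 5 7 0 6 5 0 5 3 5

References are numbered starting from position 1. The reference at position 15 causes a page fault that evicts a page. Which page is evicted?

pos 1: 0 → fault, frames (0)
pos 2: 7 → fault, frames (0 7)
pos 3: 0 → hit
pos 4: 5 → fault, frames (0 7 5)
pos 5: 2 → fault, frames (0 7 5 2)
pos 6: 7 → hit
pos 7: 2 → hit
pos 8: 5 → hit
pos 9: 7 → hit
pos 10: 0 → hit
pos 11: 6 → fault, frames (0 7 5 2 6)
pos 12: 5 → hit
pos 13: 0 → hit
pos 14: 5 → hit
pos 15: 3 → fault, evict 6, frames (0 7 5 2 3)
At position 15, page 6 is evicted.

6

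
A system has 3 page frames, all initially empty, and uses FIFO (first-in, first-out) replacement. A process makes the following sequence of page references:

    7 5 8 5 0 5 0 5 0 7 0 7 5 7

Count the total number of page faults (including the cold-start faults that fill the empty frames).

7 -> miss, frames (7)
5 -> miss, frames (7 5)
8 -> miss, frames (7 5 8)
5 -> hit
0 -> miss, evict 7, frames (5 8 0)
5 -> hit
0 -> hit
5 -> hit
0 -> hit
7 -> miss, evict 5, frames (8 0 7)
0 -> hit
7 -> hit
5 -> miss, evict 8, frames (0 7 5)
7 -> hit
Page faults: 6.

6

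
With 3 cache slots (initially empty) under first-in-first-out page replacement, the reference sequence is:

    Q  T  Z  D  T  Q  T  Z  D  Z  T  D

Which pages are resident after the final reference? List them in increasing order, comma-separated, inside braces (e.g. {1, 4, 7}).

{D, T, Z}

Q → fault, frames {Q}
T → fault, frames {Q,T}
Z → fault, frames {Q,T,Z}
D → fault, evict Q, frames {T,Z,D}
T → hit
Q → fault, evict T, frames {Z,D,Q}
T → fault, evict Z, frames {D,Q,T}
Z → fault, evict D, frames {Q,T,Z}
D → fault, evict Q, frames {T,Z,D}
Z → hit
T → hit
D → hit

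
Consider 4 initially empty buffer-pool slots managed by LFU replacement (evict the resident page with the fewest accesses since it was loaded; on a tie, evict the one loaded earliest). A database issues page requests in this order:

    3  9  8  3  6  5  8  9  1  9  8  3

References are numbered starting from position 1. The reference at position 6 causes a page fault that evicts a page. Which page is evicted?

pos 1: 3: fault, frames [3]
pos 2: 9: fault, frames [3, 9]
pos 3: 8: fault, frames [3, 9, 8]
pos 4: 3: hit
pos 5: 6: fault, frames [3, 9, 8, 6]
pos 6: 5: fault, evict 9, frames [3, 8, 6, 5]
At position 6, page 9 is evicted.

9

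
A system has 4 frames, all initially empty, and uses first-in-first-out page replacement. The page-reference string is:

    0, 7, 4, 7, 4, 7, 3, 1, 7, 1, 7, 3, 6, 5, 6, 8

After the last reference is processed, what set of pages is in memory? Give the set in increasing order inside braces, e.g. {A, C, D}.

0 → miss, frames {0}
7 → miss, frames {0,7}
4 → miss, frames {0,7,4}
7 → hit
4 → hit
7 → hit
3 → miss, frames {0,7,4,3}
1 → miss, evict 0, frames {7,4,3,1}
7 → hit
1 → hit
7 → hit
3 → hit
6 → miss, evict 7, frames {4,3,1,6}
5 → miss, evict 4, frames {3,1,6,5}
6 → hit
8 → miss, evict 3, frames {1,6,5,8}

{1, 5, 6, 8}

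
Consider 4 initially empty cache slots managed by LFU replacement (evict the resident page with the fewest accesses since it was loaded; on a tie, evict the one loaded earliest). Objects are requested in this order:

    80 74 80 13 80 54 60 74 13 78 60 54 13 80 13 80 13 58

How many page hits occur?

80: miss, frames {80}
74: miss, frames {80,74}
80: hit
13: miss, frames {80,74,13}
80: hit
54: miss, frames {80,74,13,54}
60: miss, evict 74, frames {80,13,54,60}
74: miss, evict 13, frames {80,54,60,74}
13: miss, evict 54, frames {80,60,74,13}
78: miss, evict 60, frames {80,74,13,78}
60: miss, evict 74, frames {80,13,78,60}
54: miss, evict 13, frames {80,78,60,54}
13: miss, evict 78, frames {80,60,54,13}
80: hit
13: hit
80: hit
13: hit
58: miss, evict 60, frames {80,54,13,58}
Hits: 6.

6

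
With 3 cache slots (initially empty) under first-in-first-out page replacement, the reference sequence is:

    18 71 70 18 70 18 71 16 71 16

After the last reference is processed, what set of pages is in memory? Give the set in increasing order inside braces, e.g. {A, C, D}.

{16, 70, 71}

18 -> miss, frames [18]
71 -> miss, frames [18, 71]
70 -> miss, frames [18, 71, 70]
18 -> hit
70 -> hit
18 -> hit
71 -> hit
16 -> miss, evict 18, frames [71, 70, 16]
71 -> hit
16 -> hit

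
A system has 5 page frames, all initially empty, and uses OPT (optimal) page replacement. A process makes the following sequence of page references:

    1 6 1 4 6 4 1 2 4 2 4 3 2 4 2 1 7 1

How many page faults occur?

6

1: fault, frames {1}
6: fault, frames {1,6}
1: hit
4: fault, frames {1,6,4}
6: hit
4: hit
1: hit
2: fault, frames {1,6,4,2}
4: hit
2: hit
4: hit
3: fault, frames {1,6,4,2,3}
2: hit
4: hit
2: hit
1: hit
7: fault, evict 3, frames {1,6,4,2,7}
1: hit
Page faults: 6.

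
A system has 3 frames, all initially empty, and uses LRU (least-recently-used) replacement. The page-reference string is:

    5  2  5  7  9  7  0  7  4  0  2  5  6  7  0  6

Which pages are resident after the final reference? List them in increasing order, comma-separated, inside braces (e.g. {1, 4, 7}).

5: fault, frames {5}
2: fault, frames {5,2}
5: hit
7: fault, frames {2,5,7}
9: fault, evict 2, frames {5,7,9}
7: hit
0: fault, evict 5, frames {9,7,0}
7: hit
4: fault, evict 9, frames {0,7,4}
0: hit
2: fault, evict 7, frames {4,0,2}
5: fault, evict 4, frames {0,2,5}
6: fault, evict 0, frames {2,5,6}
7: fault, evict 2, frames {5,6,7}
0: fault, evict 5, frames {6,7,0}
6: hit

{0, 6, 7}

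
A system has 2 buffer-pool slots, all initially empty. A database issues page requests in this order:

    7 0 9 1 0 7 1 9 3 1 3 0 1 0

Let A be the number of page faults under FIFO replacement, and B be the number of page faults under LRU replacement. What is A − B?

-1

Under FIFO: F F F F F F F F F F . F . . → 11 faults.
Under LRU: F F F F F F F F F F . F F . → 12 faults.
A − B = 11 − 12 = -1.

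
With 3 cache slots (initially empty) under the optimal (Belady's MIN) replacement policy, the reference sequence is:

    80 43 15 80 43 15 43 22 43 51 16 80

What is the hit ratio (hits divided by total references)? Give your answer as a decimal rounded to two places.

80 → miss, frames [80]
43 → miss, frames [80, 43]
15 → miss, frames [80, 43, 15]
80 → hit
43 → hit
15 → hit
43 → hit
22 → miss, evict 15, frames [80, 43, 22]
43 → hit
51 → miss, evict 22, frames [80, 43, 51]
16 → miss, evict 51, frames [80, 43, 16]
80 → hit
Hits: 6 of 12 references → 6/12 = 0.5000.

0.50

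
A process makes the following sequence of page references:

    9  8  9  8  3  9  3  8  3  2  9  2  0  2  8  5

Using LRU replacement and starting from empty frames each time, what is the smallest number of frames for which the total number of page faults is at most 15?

2

f=1: 16 faults
f=2: 10 faults
f=3: 8 faults
f=4: 7 faults
f=5: 6 faults
f=6: 6 faults
Smallest f with faults ≤ 15 is 2.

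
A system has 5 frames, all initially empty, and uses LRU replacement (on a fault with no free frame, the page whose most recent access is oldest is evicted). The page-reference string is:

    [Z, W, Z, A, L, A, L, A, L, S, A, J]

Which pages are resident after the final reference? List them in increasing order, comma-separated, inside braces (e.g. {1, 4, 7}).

{A, J, L, S, Z}

Z -> miss, frames {Z}
W -> miss, frames {Z,W}
Z -> hit
A -> miss, frames {W,Z,A}
L -> miss, frames {W,Z,A,L}
A -> hit
L -> hit
A -> hit
L -> hit
S -> miss, frames {W,Z,A,L,S}
A -> hit
J -> miss, evict W, frames {Z,L,S,A,J}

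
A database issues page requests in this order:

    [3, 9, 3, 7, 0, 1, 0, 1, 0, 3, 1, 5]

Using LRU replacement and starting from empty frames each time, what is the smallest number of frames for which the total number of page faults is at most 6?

f=1: 12 faults
f=2: 8 faults
f=3: 7 faults
f=4: 6 faults
f=5: 6 faults
f=6: 6 faults
Smallest f with faults ≤ 6 is 4.

4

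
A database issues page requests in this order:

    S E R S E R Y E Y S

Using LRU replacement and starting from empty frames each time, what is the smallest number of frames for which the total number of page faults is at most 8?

3

f=1: 10 faults
f=2: 9 faults
f=3: 5 faults
f=4: 4 faults
Smallest f with faults ≤ 8 is 3.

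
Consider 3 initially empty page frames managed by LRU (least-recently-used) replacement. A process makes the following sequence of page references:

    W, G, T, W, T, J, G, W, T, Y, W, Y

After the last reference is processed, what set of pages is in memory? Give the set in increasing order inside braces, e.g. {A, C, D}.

W: fault, frames [W]
G: fault, frames [W, G]
T: fault, frames [W, G, T]
W: hit
T: hit
J: fault, evict G, frames [W, T, J]
G: fault, evict W, frames [T, J, G]
W: fault, evict T, frames [J, G, W]
T: fault, evict J, frames [G, W, T]
Y: fault, evict G, frames [W, T, Y]
W: hit
Y: hit

{T, W, Y}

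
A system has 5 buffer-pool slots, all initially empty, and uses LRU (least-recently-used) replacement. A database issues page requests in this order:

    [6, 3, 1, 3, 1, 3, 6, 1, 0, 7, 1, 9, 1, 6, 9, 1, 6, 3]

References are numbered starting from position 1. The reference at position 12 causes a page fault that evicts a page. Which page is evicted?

3

pos 1: 6 → miss, frames (6)
pos 2: 3 → miss, frames (6 3)
pos 3: 1 → miss, frames (6 3 1)
pos 4: 3 → hit
pos 5: 1 → hit
pos 6: 3 → hit
pos 7: 6 → hit
pos 8: 1 → hit
pos 9: 0 → miss, frames (3 6 1 0)
pos 10: 7 → miss, frames (3 6 1 0 7)
pos 11: 1 → hit
pos 12: 9 → miss, evict 3, frames (6 0 7 1 9)
At position 12, page 3 is evicted.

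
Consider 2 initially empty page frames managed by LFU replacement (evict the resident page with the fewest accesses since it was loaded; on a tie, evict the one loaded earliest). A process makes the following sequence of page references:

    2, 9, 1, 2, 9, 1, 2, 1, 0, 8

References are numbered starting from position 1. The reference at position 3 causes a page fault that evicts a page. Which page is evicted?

2

pos 1: 2: fault, frames (2)
pos 2: 9: fault, frames (2 9)
pos 3: 1: fault, evict 2, frames (9 1)
At position 3, page 2 is evicted.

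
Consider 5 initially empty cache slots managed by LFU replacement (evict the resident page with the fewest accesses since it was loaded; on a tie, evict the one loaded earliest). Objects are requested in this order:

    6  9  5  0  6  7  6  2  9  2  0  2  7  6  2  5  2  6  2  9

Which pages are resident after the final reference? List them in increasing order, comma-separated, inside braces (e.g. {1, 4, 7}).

6 -> fault, frames [6]
9 -> fault, frames [6, 9]
5 -> fault, frames [6, 9, 5]
0 -> fault, frames [6, 9, 5, 0]
6 -> hit
7 -> fault, frames [6, 9, 5, 0, 7]
6 -> hit
2 -> fault, evict 9, frames [6, 5, 0, 7, 2]
9 -> fault, evict 5, frames [6, 0, 7, 2, 9]
2 -> hit
0 -> hit
2 -> hit
7 -> hit
6 -> hit
2 -> hit
5 -> fault, evict 9, frames [6, 0, 7, 2, 5]
2 -> hit
6 -> hit
2 -> hit
9 -> fault, evict 5, frames [6, 0, 7, 2, 9]

{0, 2, 6, 7, 9}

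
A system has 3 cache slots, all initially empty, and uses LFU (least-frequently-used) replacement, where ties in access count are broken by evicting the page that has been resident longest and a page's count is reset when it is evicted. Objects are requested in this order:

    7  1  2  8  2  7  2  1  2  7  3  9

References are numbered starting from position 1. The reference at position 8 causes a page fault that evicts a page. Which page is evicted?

8

pos 1: 7: miss, frames (7)
pos 2: 1: miss, frames (7 1)
pos 3: 2: miss, frames (7 1 2)
pos 4: 8: miss, evict 7, frames (1 2 8)
pos 5: 2: hit
pos 6: 7: miss, evict 1, frames (2 8 7)
pos 7: 2: hit
pos 8: 1: miss, evict 8, frames (2 7 1)
At position 8, page 8 is evicted.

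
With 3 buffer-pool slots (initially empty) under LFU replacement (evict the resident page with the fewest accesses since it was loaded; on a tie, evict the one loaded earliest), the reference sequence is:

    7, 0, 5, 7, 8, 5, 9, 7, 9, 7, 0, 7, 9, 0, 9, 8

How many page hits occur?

9

7 -> miss, frames {7}
0 -> miss, frames {7,0}
5 -> miss, frames {7,0,5}
7 -> hit
8 -> miss, evict 0, frames {7,5,8}
5 -> hit
9 -> miss, evict 8, frames {7,5,9}
7 -> hit
9 -> hit
7 -> hit
0 -> miss, evict 5, frames {7,9,0}
7 -> hit
9 -> hit
0 -> hit
9 -> hit
8 -> miss, evict 0, frames {7,9,8}
Hits: 9.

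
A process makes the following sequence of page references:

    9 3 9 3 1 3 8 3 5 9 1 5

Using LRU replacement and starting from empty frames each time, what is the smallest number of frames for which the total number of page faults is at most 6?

f=1: 12 faults
f=2: 8 faults
f=3: 7 faults
f=4: 7 faults
f=5: 5 faults
Smallest f with faults ≤ 6 is 5.

5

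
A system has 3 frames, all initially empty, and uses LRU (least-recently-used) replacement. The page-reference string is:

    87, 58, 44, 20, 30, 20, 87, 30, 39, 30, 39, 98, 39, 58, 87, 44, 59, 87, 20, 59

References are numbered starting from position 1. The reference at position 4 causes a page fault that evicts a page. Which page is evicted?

87

pos 1: 87: miss, frames {87}
pos 2: 58: miss, frames {87,58}
pos 3: 44: miss, frames {87,58,44}
pos 4: 20: miss, evict 87, frames {58,44,20}
At position 4, page 87 is evicted.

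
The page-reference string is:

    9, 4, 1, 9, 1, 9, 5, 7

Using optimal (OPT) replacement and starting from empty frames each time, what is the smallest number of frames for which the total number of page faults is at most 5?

f=1: 8 faults
f=2: 5 faults
f=3: 5 faults
f=4: 5 faults
f=5: 5 faults
Smallest f with faults ≤ 5 is 2.

2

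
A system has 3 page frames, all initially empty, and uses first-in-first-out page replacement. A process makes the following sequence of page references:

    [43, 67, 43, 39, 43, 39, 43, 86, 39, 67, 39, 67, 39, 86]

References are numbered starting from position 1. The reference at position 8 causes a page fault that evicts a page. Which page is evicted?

43

pos 1: 43: miss, frames [43]
pos 2: 67: miss, frames [43, 67]
pos 3: 43: hit
pos 4: 39: miss, frames [43, 67, 39]
pos 5: 43: hit
pos 6: 39: hit
pos 7: 43: hit
pos 8: 86: miss, evict 43, frames [67, 39, 86]
At position 8, page 43 is evicted.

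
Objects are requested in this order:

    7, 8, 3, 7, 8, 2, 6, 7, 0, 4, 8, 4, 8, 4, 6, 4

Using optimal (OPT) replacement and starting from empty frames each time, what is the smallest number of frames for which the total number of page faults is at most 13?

2

f=1: 16 faults
f=2: 10 faults
f=3: 7 faults
f=4: 7 faults
f=5: 7 faults
f=6: 7 faults
f=7: 7 faults
Smallest f with faults ≤ 13 is 2.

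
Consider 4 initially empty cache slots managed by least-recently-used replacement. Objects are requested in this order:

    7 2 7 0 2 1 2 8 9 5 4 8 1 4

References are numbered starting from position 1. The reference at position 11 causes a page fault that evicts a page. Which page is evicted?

2

pos 1: 7 -> miss, frames (7)
pos 2: 2 -> miss, frames (7 2)
pos 3: 7 -> hit
pos 4: 0 -> miss, frames (2 7 0)
pos 5: 2 -> hit
pos 6: 1 -> miss, frames (7 0 2 1)
pos 7: 2 -> hit
pos 8: 8 -> miss, evict 7, frames (0 1 2 8)
pos 9: 9 -> miss, evict 0, frames (1 2 8 9)
pos 10: 5 -> miss, evict 1, frames (2 8 9 5)
pos 11: 4 -> miss, evict 2, frames (8 9 5 4)
At position 11, page 2 is evicted.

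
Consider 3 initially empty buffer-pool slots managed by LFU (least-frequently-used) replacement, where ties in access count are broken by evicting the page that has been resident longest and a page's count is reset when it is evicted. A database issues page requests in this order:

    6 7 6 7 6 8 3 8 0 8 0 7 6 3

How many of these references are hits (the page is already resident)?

5

6 → fault, frames {6}
7 → fault, frames {6,7}
6 → hit
7 → hit
6 → hit
8 → fault, frames {6,7,8}
3 → fault, evict 8, frames {6,7,3}
8 → fault, evict 3, frames {6,7,8}
0 → fault, evict 8, frames {6,7,0}
8 → fault, evict 0, frames {6,7,8}
0 → fault, evict 8, frames {6,7,0}
7 → hit
6 → hit
3 → fault, evict 0, frames {6,7,3}
Hits: 5.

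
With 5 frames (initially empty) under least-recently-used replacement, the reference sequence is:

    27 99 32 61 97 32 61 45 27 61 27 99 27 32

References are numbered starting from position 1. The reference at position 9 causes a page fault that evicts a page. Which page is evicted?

pos 1: 27 -> fault, frames {27}
pos 2: 99 -> fault, frames {27,99}
pos 3: 32 -> fault, frames {27,99,32}
pos 4: 61 -> fault, frames {27,99,32,61}
pos 5: 97 -> fault, frames {27,99,32,61,97}
pos 6: 32 -> hit
pos 7: 61 -> hit
pos 8: 45 -> fault, evict 27, frames {99,97,32,61,45}
pos 9: 27 -> fault, evict 99, frames {97,32,61,45,27}
At position 9, page 99 is evicted.

99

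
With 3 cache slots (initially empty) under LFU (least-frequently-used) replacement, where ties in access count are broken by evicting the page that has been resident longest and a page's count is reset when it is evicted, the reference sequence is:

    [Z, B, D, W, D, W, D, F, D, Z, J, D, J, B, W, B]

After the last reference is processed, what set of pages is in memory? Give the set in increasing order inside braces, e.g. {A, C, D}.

{B, D, J}

Z -> miss, frames [Z]
B -> miss, frames [Z, B]
D -> miss, frames [Z, B, D]
W -> miss, evict Z, frames [B, D, W]
D -> hit
W -> hit
D -> hit
F -> miss, evict B, frames [D, W, F]
D -> hit
Z -> miss, evict F, frames [D, W, Z]
J -> miss, evict Z, frames [D, W, J]
D -> hit
J -> hit
B -> miss, evict W, frames [D, J, B]
W -> miss, evict B, frames [D, J, W]
B -> miss, evict W, frames [D, J, B]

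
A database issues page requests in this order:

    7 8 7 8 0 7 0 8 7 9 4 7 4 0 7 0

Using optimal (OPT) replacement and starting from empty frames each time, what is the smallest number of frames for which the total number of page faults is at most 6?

3

f=1: 16 faults
f=2: 7 faults
f=3: 5 faults
f=4: 5 faults
f=5: 5 faults
Smallest f with faults ≤ 6 is 3.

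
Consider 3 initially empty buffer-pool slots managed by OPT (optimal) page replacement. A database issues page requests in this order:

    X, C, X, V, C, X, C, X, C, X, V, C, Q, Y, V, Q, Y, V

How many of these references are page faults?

X: miss, frames {X}
C: miss, frames {X,C}
X: hit
V: miss, frames {X,C,V}
C: hit
X: hit
C: hit
X: hit
C: hit
X: hit
V: hit
C: hit
Q: miss, evict C, frames {X,V,Q}
Y: miss, evict X, frames {V,Q,Y}
V: hit
Q: hit
Y: hit
V: hit
Page faults: 5.

5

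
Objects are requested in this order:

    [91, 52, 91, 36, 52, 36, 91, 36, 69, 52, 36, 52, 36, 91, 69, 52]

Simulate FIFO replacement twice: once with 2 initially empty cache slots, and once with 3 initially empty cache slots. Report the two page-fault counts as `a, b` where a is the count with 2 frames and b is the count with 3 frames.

10, 6

2 frames: F F . F . . F . F F F . . F F F → 10 faults.
3 frames: F F . F . . . . F . . . . F . F → 6 faults.
6 < 10: adding a frame reduced faults, as is typical.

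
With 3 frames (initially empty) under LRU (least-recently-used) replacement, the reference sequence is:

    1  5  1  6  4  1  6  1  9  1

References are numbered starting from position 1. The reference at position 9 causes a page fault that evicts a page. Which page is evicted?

4

pos 1: 1 → fault, frames (1)
pos 2: 5 → fault, frames (1 5)
pos 3: 1 → hit
pos 4: 6 → fault, frames (5 1 6)
pos 5: 4 → fault, evict 5, frames (1 6 4)
pos 6: 1 → hit
pos 7: 6 → hit
pos 8: 1 → hit
pos 9: 9 → fault, evict 4, frames (6 1 9)
At position 9, page 4 is evicted.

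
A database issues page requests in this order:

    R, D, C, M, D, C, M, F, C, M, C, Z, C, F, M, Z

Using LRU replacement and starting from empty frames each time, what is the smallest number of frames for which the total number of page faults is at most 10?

f=1: 16 faults
f=2: 14 faults
f=3: 9 faults
f=4: 6 faults
f=5: 6 faults
f=6: 6 faults
Smallest f with faults ≤ 10 is 3.

3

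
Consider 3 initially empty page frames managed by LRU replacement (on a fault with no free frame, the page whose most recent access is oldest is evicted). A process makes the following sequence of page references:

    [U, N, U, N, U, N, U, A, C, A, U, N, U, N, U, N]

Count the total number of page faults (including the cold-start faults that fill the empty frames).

5

U -> miss, frames {U}
N -> miss, frames {U,N}
U -> hit
N -> hit
U -> hit
N -> hit
U -> hit
A -> miss, frames {N,U,A}
C -> miss, evict N, frames {U,A,C}
A -> hit
U -> hit
N -> miss, evict C, frames {A,U,N}
U -> hit
N -> hit
U -> hit
N -> hit
Page faults: 5.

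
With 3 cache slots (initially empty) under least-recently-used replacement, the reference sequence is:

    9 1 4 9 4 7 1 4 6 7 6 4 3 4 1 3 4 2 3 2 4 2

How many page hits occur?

12

9 → miss, frames {9}
1 → miss, frames {9,1}
4 → miss, frames {9,1,4}
9 → hit
4 → hit
7 → miss, evict 1, frames {9,4,7}
1 → miss, evict 9, frames {4,7,1}
4 → hit
6 → miss, evict 7, frames {1,4,6}
7 → miss, evict 1, frames {4,6,7}
6 → hit
4 → hit
3 → miss, evict 7, frames {6,4,3}
4 → hit
1 → miss, evict 6, frames {3,4,1}
3 → hit
4 → hit
2 → miss, evict 1, frames {3,4,2}
3 → hit
2 → hit
4 → hit
2 → hit
Hits: 12.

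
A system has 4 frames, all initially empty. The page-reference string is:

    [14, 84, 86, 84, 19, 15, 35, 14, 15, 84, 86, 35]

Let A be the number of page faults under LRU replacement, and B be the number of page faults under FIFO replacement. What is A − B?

1

Under LRU: F F F . F F F F . F F F → 10 faults.
Under FIFO: F F F . F F F F . F F . → 9 faults.
A − B = 10 − 9 = 1.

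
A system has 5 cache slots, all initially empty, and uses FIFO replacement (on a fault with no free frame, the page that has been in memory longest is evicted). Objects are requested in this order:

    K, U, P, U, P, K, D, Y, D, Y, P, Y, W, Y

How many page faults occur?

K → miss, frames {K}
U → miss, frames {K,U}
P → miss, frames {K,U,P}
U → hit
P → hit
K → hit
D → miss, frames {K,U,P,D}
Y → miss, frames {K,U,P,D,Y}
D → hit
Y → hit
P → hit
Y → hit
W → miss, evict K, frames {U,P,D,Y,W}
Y → hit
Page faults: 6.

6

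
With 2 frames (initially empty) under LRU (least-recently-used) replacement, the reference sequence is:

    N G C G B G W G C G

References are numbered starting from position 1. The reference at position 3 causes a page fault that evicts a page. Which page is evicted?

N

pos 1: N → miss, frames (N)
pos 2: G → miss, frames (N G)
pos 3: C → miss, evict N, frames (G C)
At position 3, page N is evicted.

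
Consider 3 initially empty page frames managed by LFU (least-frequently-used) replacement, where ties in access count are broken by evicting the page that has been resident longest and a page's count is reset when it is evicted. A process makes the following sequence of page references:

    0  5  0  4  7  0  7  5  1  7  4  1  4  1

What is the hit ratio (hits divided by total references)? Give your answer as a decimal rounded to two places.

0 -> miss, frames (0)
5 -> miss, frames (0 5)
0 -> hit
4 -> miss, frames (0 5 4)
7 -> miss, evict 5, frames (0 4 7)
0 -> hit
7 -> hit
5 -> miss, evict 4, frames (0 7 5)
1 -> miss, evict 5, frames (0 7 1)
7 -> hit
4 -> miss, evict 1, frames (0 7 4)
1 -> miss, evict 4, frames (0 7 1)
4 -> miss, evict 1, frames (0 7 4)
1 -> miss, evict 4, frames (0 7 1)
Hits: 4 of 14 references → 4/14 = 0.2857.

0.29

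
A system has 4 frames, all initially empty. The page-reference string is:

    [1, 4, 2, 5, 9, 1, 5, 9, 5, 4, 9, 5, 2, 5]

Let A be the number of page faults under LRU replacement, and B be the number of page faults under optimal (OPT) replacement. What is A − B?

Under LRU: F F F F F F . . . F . . F . → 8 faults.
Under OPT: F F F F F . . . . . . . F . → 6 faults.
A − B = 8 − 6 = 2.

2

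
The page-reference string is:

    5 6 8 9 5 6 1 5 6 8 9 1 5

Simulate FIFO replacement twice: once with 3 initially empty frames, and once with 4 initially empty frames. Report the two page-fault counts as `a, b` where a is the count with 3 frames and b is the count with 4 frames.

10, 11

3 frames: F F F F F F F . . F F . F → 10 faults.
4 frames: F F F F . . F F F F F F F → 11 faults.
11 > 10: adding a frame increased faults — Belady's anomaly.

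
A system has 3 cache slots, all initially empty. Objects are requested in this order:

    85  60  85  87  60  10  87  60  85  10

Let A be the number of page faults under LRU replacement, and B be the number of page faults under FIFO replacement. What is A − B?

Under LRU: F F . F . F . . F F → 6 faults.
Under FIFO: F F . F . F . . F . → 5 faults.
A − B = 6 − 5 = 1.

1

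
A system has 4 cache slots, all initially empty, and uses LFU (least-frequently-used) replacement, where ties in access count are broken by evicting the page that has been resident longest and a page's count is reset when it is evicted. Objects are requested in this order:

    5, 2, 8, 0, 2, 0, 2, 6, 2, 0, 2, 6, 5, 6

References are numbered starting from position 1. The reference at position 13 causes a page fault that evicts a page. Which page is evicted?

pos 1: 5 → fault, frames [5]
pos 2: 2 → fault, frames [5, 2]
pos 3: 8 → fault, frames [5, 2, 8]
pos 4: 0 → fault, frames [5, 2, 8, 0]
pos 5: 2 → hit
pos 6: 0 → hit
pos 7: 2 → hit
pos 8: 6 → fault, evict 5, frames [2, 8, 0, 6]
pos 9: 2 → hit
pos 10: 0 → hit
pos 11: 2 → hit
pos 12: 6 → hit
pos 13: 5 → fault, evict 8, frames [2, 0, 6, 5]
At position 13, page 8 is evicted.

8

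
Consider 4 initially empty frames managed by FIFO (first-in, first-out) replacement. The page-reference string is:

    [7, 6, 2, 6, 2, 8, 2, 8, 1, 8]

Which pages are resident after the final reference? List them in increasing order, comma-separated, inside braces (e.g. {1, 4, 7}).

7: fault, frames {7}
6: fault, frames {7,6}
2: fault, frames {7,6,2}
6: hit
2: hit
8: fault, frames {7,6,2,8}
2: hit
8: hit
1: fault, evict 7, frames {6,2,8,1}
8: hit

{1, 2, 6, 8}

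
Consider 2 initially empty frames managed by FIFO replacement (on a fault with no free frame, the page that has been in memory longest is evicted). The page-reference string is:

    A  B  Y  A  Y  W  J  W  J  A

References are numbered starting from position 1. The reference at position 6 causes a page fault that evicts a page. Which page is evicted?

Y

pos 1: A: fault, frames [A]
pos 2: B: fault, frames [A, B]
pos 3: Y: fault, evict A, frames [B, Y]
pos 4: A: fault, evict B, frames [Y, A]
pos 5: Y: hit
pos 6: W: fault, evict Y, frames [A, W]
At position 6, page Y is evicted.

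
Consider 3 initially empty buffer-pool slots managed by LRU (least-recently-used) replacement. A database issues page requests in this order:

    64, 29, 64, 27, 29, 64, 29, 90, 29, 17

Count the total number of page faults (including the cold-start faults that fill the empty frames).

5

64: miss, frames {64}
29: miss, frames {64,29}
64: hit
27: miss, frames {29,64,27}
29: hit
64: hit
29: hit
90: miss, evict 27, frames {64,29,90}
29: hit
17: miss, evict 64, frames {90,29,17}
Page faults: 5.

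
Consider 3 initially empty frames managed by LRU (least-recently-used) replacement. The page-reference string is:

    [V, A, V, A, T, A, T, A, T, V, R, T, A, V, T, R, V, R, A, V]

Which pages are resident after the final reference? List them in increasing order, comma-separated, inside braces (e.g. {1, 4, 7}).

{A, R, V}

V → miss, frames {V}
A → miss, frames {V,A}
V → hit
A → hit
T → miss, frames {V,A,T}
A → hit
T → hit
A → hit
T → hit
V → hit
R → miss, evict A, frames {T,V,R}
T → hit
A → miss, evict V, frames {R,T,A}
V → miss, evict R, frames {T,A,V}
T → hit
R → miss, evict A, frames {V,T,R}
V → hit
R → hit
A → miss, evict T, frames {V,R,A}
V → hit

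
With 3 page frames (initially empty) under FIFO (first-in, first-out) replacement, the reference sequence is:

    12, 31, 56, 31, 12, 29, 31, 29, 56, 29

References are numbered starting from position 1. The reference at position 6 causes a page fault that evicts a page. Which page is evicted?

12

pos 1: 12 → miss, frames (12)
pos 2: 31 → miss, frames (12 31)
pos 3: 56 → miss, frames (12 31 56)
pos 4: 31 → hit
pos 5: 12 → hit
pos 6: 29 → miss, evict 12, frames (31 56 29)
At position 6, page 12 is evicted.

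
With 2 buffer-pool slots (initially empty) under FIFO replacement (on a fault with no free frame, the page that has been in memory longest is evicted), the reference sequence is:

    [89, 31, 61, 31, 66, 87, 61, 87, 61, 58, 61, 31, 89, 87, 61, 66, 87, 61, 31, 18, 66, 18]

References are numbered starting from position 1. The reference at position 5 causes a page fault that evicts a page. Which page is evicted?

pos 1: 89: fault, frames {89}
pos 2: 31: fault, frames {89,31}
pos 3: 61: fault, evict 89, frames {31,61}
pos 4: 31: hit
pos 5: 66: fault, evict 31, frames {61,66}
At position 5, page 31 is evicted.

31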